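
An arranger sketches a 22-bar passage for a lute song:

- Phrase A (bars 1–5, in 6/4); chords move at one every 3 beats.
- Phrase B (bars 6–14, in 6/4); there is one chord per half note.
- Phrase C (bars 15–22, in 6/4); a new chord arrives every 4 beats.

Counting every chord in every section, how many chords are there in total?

A: 5·6 = 30 beats, 30/3 = 10 chords.
B: 9·6 = 54 beats, 54/2 = 27 chords.
C: 8·6 = 48 beats, 48/4 = 12 chords.
Total: 10 + 27 + 12 = 49.

49 chords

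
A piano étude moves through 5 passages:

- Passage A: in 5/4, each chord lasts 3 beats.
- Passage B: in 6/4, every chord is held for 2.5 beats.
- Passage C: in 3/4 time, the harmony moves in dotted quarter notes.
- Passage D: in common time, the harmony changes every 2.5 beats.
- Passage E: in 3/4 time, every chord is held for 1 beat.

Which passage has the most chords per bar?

A: 5 beats/bar ÷ 3 beats/chord = 5/3 chords/bar.
B: 6 beats/bar ÷ 2.5 beats/chord = 2.4 chords/bar.
C: 3 beats/bar ÷ 1.5 beats/chord = 2 chords/bar.
D: 4 beats/bar ÷ 2.5 beats/chord = 1.6 chords/bar.
E: 3 beats/bar ÷ 1 beat/chord = 3 chords/bar.
Fastest is E at 3 chords/bar.

Passage E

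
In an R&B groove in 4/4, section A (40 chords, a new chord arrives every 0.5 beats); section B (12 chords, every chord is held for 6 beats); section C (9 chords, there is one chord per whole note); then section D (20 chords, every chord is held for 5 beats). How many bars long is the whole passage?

A: 40 × 0.5 = 20 beats = 5 bars.
B: 12 × 6 = 72 beats = 18 bars.
C: 9 × 4 = 36 beats = 9 bars.
D: 20 × 5 = 100 beats = 25 bars.
Total: 5 + 18 + 9 + 25 = 57 bars.

57 bars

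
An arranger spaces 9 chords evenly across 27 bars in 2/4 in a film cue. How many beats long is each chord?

6 beats

27 bars × 2 beats/bar = 54 beats total.
54 beats ÷ 9 chords = 6 beats per chord.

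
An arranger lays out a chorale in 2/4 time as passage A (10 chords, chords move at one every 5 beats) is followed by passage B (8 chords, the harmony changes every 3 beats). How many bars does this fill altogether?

A: 10 × 5 = 50 beats = 25 bars.
B: 8 × 3 = 24 beats = 12 bars.
Total: 25 + 12 = 37 bars.

37 bars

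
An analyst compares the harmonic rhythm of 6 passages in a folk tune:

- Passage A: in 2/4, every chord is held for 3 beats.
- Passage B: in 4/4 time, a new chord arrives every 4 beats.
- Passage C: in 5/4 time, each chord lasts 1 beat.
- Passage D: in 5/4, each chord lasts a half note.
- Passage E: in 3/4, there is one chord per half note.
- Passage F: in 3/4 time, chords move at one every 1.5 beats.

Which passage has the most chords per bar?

Passage C

A: 2/3 = 2/3 chords/bar.
B: 4/4 = 1 chord/bar.
C: 5/1 = 5 chords/bar.
D: 5/2 = 2.5 chords/bar.
E: 3/2 = 1.5 chords/bar.
F: 3/1.5 = 2 chords/bar.
Fastest is C at 5 chords/bar.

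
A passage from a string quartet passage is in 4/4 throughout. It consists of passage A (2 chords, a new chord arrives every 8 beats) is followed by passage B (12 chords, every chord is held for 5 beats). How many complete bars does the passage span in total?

19 bars

A: 2 × 8 = 16 beats = 4 bars.
B: 12 × 5 = 60 beats = 15 bars.
Total: 4 + 15 = 19 bars.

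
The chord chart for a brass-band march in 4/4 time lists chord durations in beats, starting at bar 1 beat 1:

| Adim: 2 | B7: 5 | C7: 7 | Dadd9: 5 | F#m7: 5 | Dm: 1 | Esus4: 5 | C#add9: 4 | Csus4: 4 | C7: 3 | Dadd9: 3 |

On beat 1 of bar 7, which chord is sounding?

Beat 1 of bar 7 is beat (7−1)×4 + 1 = 25 overall.
Running totals: Adim ends at 2, B7 ends at 7, C7 ends at 14, Dadd9 ends at 19, F#m7 ends at 24, Dm ends at 25.
Beat 25 falls within Dm.

Dm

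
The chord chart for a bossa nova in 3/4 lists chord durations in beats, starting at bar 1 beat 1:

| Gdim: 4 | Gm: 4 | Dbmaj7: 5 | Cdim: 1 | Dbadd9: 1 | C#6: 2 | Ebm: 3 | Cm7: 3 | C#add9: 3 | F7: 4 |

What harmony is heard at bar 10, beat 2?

F7

Beat 2 of bar 10 is beat (10−1)×3 + 2 = 29 overall.
Running totals: Gdim ends at 4, Gm ends at 8, Dbmaj7 ends at 13, Cdim ends at 14, Dbadd9 ends at 15, C#6 ends at 17, Ebm ends at 20, Cm7 ends at 23, C#add9 ends at 26, F7 ends at 30.
Beat 29 falls within F7.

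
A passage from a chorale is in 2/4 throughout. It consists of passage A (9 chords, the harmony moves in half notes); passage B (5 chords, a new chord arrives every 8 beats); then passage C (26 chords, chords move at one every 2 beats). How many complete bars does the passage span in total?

A: 9 × 2 = 18 beats = 9 bars.
B: 5 × 8 = 40 beats = 20 bars.
C: 26 × 2 = 52 beats = 26 bars.
Total: 9 + 20 + 26 = 55 bars.

55 bars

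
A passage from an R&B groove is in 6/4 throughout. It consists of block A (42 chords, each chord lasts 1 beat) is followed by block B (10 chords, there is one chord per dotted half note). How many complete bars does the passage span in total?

A: 42 × 1 = 42 beats = 7 bars.
B: 10 × 3 = 30 beats = 5 bars.
Total: 7 + 5 = 12 bars.

12 bars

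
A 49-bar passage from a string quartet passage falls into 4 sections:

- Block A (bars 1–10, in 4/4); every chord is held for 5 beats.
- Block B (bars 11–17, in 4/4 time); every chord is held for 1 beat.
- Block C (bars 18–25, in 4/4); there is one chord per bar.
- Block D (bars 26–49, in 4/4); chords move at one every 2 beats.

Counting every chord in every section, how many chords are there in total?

A: 10·4 = 40 beats, 40/5 = 8 chords.
B: 7·4 = 28 beats, 28/1 = 28 chords.
C: 8·4 = 32 beats, 32/4 = 8 chords.
D: 24·4 = 96 beats, 96/2 = 48 chords.
Total: 8 + 28 + 8 + 48 = 92.

92 chords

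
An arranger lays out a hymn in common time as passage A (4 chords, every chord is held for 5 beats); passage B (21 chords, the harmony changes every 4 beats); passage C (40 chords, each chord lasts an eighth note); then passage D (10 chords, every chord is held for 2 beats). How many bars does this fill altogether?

36 bars

A: 4 × 5 = 20 beats = 5 bars.
B: 21 × 4 = 84 beats = 21 bars.
C: 40 × 0.5 = 20 beats = 5 bars.
D: 10 × 2 = 20 beats = 5 bars.
Total: 5 + 21 + 5 + 5 = 36 bars.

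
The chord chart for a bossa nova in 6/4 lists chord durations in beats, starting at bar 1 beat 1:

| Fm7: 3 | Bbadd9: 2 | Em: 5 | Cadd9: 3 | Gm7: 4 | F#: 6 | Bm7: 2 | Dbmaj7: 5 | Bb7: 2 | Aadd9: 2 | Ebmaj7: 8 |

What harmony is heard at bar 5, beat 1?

Bm7

Beat 1 of bar 5 is beat (5−1)×6 + 1 = 25 overall.
Running totals: Fm7 ends at 3, Bbadd9 ends at 5, Em ends at 10, Cadd9 ends at 13, Gm7 ends at 17, F# ends at 23, Bm7 ends at 25.
Beat 25 falls within Bm7.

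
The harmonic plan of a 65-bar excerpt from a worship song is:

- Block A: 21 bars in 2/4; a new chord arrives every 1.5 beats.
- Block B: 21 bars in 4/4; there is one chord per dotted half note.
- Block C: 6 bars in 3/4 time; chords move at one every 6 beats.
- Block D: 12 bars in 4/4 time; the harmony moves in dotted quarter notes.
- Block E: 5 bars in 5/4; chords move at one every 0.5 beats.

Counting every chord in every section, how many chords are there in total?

141 chords

A: 21·2 = 42 beats, 42/1.5 = 28 chords.
B: 21·4 = 84 beats, 84/3 = 28 chords.
C: 6·3 = 18 beats, 18/6 = 3 chords.
D: 12·4 = 48 beats, 48/1.5 = 32 chords.
E: 5·5 = 25 beats, 25/0.5 = 50 chords.
Total: 28 + 28 + 3 + 32 + 50 = 141.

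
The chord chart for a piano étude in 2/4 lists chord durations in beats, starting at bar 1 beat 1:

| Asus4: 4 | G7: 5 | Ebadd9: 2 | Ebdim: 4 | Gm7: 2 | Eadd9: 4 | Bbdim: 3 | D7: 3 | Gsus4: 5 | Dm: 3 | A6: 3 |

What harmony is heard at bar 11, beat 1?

Beat 1 of bar 11 is beat (11−1)×2 + 1 = 21 overall.
Running totals: Asus4 ends at 4, G7 ends at 9, Ebadd9 ends at 11, Ebdim ends at 15, Gm7 ends at 17, Eadd9 ends at 21.
Beat 21 falls within Eadd9.

Eadd9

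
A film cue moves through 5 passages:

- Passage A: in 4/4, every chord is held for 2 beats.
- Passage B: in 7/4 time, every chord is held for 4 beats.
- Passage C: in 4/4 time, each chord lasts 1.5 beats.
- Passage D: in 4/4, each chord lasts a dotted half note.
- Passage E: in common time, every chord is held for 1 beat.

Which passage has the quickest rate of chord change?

Passage E

A: each chord is 2 beats in 4/4, so 2 per bar.
B: each chord is 4 beats in 7/4, so 1.75 per bar.
C: each chord is 1.5 beats in 4/4, so 8/3 per bar.
D: each chord is 3 beats in 4/4, so 4/3 per bar.
E: each chord is 1 beat in 4/4, so 4 per bar.
Fastest is E at 4 chords/bar.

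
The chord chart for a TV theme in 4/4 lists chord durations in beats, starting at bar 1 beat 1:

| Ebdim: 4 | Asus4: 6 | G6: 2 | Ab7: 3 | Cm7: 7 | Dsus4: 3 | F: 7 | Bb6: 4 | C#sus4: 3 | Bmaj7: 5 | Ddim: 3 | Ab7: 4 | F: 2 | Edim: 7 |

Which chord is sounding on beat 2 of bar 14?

Edim

Beat 2 of bar 14 is beat (14−1)×4 + 2 = 54 overall.
Running totals: Ebdim ends at 4, Asus4 ends at 10, G6 ends at 12, Ab7 ends at 15, Cm7 ends at 22, Dsus4 ends at 25, F ends at 32, Bb6 ends at 36, C#sus4 ends at 39, Bmaj7 ends at 44, Ddim ends at 47, Ab7 ends at 51, F ends at 53, Edim ends at 60.
Beat 54 falls within Edim.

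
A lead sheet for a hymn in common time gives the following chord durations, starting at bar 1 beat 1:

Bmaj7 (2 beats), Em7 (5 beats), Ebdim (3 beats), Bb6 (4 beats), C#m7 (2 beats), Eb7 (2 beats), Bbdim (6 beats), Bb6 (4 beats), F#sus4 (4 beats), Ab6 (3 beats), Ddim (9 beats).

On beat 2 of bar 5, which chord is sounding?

Beat 2 of bar 5 is beat (5−1)×4 + 2 = 18 overall.
Running totals: Bmaj7 ends at 2, Em7 ends at 7, Ebdim ends at 10, Bb6 ends at 14, C#m7 ends at 16, Eb7 ends at 18.
Beat 18 falls within Eb7.

Eb7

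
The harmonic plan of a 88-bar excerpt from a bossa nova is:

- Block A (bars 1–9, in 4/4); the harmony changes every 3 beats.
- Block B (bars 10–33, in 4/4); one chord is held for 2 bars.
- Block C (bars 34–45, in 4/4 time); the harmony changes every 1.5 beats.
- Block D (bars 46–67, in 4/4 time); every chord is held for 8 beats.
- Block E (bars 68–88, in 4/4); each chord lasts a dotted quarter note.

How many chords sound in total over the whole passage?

123 chords

A has 36 beats and chords last 3 each, so 12 chords.
B has 96 beats and chords last 8 each, so 12 chords.
C has 48 beats and chords last 1.5 each, so 32 chords.
D has 88 beats and chords last 8 each, so 11 chords.
E has 84 beats and chords last 1.5 each, so 56 chords.
Total: 12 + 12 + 32 + 11 + 56 = 123.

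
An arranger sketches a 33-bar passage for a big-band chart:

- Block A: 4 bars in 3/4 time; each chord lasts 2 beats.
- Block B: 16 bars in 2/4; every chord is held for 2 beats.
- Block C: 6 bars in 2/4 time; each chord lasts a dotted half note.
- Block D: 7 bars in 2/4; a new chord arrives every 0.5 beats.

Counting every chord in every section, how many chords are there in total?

A: 4 bars × 3 beats = 12 beats; 2 beats/chord → 6 chords.
B: 16 bars × 2 beats = 32 beats; 2 beats/chord → 16 chords.
C: 6 bars × 2 beats = 12 beats; 3 beats/chord → 4 chords.
D: 7 bars × 2 beats = 14 beats; 0.5 beats/chord → 28 chords.
Total: 6 + 16 + 4 + 28 = 54.

54 chords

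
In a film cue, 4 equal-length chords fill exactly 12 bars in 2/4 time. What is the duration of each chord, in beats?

12 bars × 2 beats/bar = 24 beats total.
24 beats ÷ 4 chords = 6 beats per chord.

6 beats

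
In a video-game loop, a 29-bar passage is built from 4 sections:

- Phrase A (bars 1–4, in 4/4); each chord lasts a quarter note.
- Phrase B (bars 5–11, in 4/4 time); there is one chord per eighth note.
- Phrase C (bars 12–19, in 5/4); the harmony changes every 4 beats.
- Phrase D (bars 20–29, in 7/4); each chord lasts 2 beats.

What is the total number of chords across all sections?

A has 16 beats and chords last 1 each, so 16 chords.
B has 28 beats and chords last 0.5 each, so 56 chords.
C has 40 beats and chords last 4 each, so 10 chords.
D has 70 beats and chords last 2 each, so 35 chords.
Total: 16 + 56 + 10 + 35 = 117.

117 chords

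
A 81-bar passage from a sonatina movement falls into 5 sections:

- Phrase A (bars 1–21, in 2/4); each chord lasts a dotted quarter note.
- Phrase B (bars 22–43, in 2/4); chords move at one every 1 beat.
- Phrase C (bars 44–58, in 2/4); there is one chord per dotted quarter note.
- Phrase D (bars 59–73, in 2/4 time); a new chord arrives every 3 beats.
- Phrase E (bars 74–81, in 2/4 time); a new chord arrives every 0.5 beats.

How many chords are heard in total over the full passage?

134 chords

A has 42 beats and chords last 1.5 each, so 28 chords.
B has 44 beats and chords last 1 each, so 44 chords.
C has 30 beats and chords last 1.5 each, so 20 chords.
D has 30 beats and chords last 3 each, so 10 chords.
E has 16 beats and chords last 0.5 each, so 32 chords.
Total: 28 + 44 + 20 + 10 + 32 = 134.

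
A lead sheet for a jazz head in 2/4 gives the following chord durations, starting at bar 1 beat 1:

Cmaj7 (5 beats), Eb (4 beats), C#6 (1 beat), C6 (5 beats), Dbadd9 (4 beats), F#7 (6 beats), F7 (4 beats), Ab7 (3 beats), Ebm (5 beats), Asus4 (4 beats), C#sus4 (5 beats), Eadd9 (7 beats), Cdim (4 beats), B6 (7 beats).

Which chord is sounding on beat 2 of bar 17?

Ebm

Beat 2 of bar 17 is beat (17−1)×2 + 2 = 34 overall.
Running totals: Cmaj7 ends at 5, Eb ends at 9, C#6 ends at 10, C6 ends at 15, Dbadd9 ends at 19, F#7 ends at 25, F7 ends at 29, Ab7 ends at 32, Ebm ends at 37.
Beat 34 falls within Ebm.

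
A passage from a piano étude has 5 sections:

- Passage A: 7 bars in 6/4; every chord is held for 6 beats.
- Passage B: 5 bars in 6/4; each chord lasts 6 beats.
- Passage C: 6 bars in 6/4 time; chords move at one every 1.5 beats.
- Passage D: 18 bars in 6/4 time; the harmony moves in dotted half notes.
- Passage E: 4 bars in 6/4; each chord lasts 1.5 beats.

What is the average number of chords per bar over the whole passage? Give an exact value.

A: 7 × 6 = 42 beats ÷ 6 = 7 chords.
B: 5 × 6 = 30 beats ÷ 6 = 5 chords.
C: 6 × 6 = 36 beats ÷ 1.5 = 24 chords.
D: 18 × 6 = 108 beats ÷ 3 = 36 chords.
E: 4 × 6 = 24 beats ÷ 1.5 = 16 chords.
Overall: 88 chords over 40 bars → 88/40 = 2.2 chords per bar.

2.2 chords per bar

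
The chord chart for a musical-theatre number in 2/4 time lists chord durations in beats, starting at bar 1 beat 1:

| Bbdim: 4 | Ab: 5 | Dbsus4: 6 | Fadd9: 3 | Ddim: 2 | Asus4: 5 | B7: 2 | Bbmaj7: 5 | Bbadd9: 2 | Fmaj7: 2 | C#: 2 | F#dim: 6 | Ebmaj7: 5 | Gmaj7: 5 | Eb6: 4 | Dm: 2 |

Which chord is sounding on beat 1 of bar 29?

Beat 1 of bar 29 is beat (29−1)×2 + 1 = 57 overall.
Running totals: Bbdim ends at 4, Ab ends at 9, Dbsus4 ends at 15, Fadd9 ends at 18, Ddim ends at 20, Asus4 ends at 25, B7 ends at 27, Bbmaj7 ends at 32, Bbadd9 ends at 34, Fmaj7 ends at 36, C# ends at 38, F#dim ends at 44, Ebmaj7 ends at 49, Gmaj7 ends at 54, Eb6 ends at 58.
Beat 57 falls within Eb6.

Eb6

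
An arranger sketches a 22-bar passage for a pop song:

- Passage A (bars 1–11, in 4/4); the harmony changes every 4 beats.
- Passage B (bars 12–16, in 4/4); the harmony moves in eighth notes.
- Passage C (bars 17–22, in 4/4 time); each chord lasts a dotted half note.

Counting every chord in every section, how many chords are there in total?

59 chords

A: 11·4 = 44 beats, 44/4 = 11 chords.
B: 5·4 = 20 beats, 20/0.5 = 40 chords.
C: 6·4 = 24 beats, 24/3 = 8 chords.
Total: 11 + 40 + 8 = 59.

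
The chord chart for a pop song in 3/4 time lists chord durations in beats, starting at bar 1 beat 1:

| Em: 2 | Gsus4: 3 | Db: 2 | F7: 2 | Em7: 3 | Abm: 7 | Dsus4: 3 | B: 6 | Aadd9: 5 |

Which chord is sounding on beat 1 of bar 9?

Beat 1 of bar 9 is beat (9−1)×3 + 1 = 25 overall.
Running totals: Em ends at 2, Gsus4 ends at 5, Db ends at 7, F7 ends at 9, Em7 ends at 12, Abm ends at 19, Dsus4 ends at 22, B ends at 28.
Beat 25 falls within B.

B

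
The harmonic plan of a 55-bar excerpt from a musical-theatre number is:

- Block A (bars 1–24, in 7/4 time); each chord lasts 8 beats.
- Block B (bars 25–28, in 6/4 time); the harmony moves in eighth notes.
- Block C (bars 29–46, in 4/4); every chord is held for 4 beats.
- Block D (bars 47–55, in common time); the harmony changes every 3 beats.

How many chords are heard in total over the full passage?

99 chords

A: 24·7 = 168 beats, 168/8 = 21 chords.
B: 4·6 = 24 beats, 24/0.5 = 48 chords.
C: 18·4 = 72 beats, 72/4 = 18 chords.
D: 9·4 = 36 beats, 36/3 = 12 chords.
Total: 21 + 48 + 18 + 12 = 99.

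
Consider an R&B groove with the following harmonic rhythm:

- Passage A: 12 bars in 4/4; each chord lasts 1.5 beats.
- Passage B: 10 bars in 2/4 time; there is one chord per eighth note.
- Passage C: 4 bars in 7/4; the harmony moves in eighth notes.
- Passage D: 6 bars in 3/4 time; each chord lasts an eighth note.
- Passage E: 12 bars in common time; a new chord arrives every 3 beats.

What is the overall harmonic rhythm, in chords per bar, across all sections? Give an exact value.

45/11 chords per bar

A: 12 bars of 4 beats is 48 beats; at 1.5 beats each that's 32 chords.
B: 10 bars of 2 beats is 20 beats; at 0.5 beats each that's 40 chords.
C: 4 bars of 7 beats is 28 beats; at 0.5 beats each that's 56 chords.
D: 6 bars of 3 beats is 18 beats; at 0.5 beats each that's 36 chords.
E: 12 bars of 4 beats is 48 beats; at 3 beats each that's 16 chords.
Overall: 180 chords over 44 bars → 180/44 = 45/11 chords per bar.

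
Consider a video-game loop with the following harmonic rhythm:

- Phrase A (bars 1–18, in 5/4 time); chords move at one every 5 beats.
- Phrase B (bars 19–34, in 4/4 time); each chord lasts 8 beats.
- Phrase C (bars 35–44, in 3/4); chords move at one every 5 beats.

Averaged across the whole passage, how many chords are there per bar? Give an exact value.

8/11 chords per bar

A: 18 bars of 5 beats is 90 beats; at 5 beats each that's 18 chords.
B: 16 bars of 4 beats is 64 beats; at 8 beats each that's 8 chords.
C: 10 bars of 3 beats is 30 beats; at 5 beats each that's 6 chords.
Overall: 32 chords over 44 bars → 32/44 = 8/11 chords per bar.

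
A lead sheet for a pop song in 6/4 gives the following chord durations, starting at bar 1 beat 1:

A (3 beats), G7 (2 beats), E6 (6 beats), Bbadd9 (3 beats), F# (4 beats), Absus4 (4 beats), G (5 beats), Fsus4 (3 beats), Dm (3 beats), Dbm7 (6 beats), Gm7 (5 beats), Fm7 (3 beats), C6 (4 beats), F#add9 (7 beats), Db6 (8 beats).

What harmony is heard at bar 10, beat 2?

Beat 2 of bar 10 is beat (10−1)×6 + 2 = 56 overall.
Running totals: A ends at 3, G7 ends at 5, E6 ends at 11, Bbadd9 ends at 14, F# ends at 18, Absus4 ends at 22, G ends at 27, Fsus4 ends at 30, Dm ends at 33, Dbm7 ends at 39, Gm7 ends at 44, Fm7 ends at 47, C6 ends at 51, F#add9 ends at 58.
Beat 56 falls within F#add9.

F#add9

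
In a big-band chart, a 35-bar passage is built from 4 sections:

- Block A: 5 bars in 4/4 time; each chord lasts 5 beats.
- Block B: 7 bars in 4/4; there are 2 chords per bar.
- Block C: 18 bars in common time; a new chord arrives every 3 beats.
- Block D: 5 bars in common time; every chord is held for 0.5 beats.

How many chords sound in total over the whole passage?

A: 5 bars × 4 beats = 20 beats; 5 beats/chord → 4 chords.
B: 7 bars × 4 beats = 28 beats; 2 beats/chord → 14 chords.
C: 18 bars × 4 beats = 72 beats; 3 beats/chord → 24 chords.
D: 5 bars × 4 beats = 20 beats; 0.5 beats/chord → 40 chords.
Total: 4 + 14 + 24 + 40 = 82.

82 chords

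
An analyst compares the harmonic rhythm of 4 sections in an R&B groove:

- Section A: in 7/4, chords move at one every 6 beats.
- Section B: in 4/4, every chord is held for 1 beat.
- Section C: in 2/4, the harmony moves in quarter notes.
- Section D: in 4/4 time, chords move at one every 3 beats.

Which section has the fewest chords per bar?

Section A

A: 7 beats/bar ÷ 6 beats/chord = 7/6 chords/bar.
B: 4 beats/bar ÷ 1 beat/chord = 4 chords/bar.
C: 2 beats/bar ÷ 1 beat/chord = 2 chords/bar.
D: 4 beats/bar ÷ 3 beats/chord = 4/3 chords/bar.
Slowest is A at 7/6 chords/bar.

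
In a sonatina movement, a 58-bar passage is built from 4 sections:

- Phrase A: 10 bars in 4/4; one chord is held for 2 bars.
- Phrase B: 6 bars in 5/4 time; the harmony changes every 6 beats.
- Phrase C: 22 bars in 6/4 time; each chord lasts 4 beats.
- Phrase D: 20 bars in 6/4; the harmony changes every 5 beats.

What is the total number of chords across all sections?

67 chords

A has 40 beats and chords last 8 each, so 5 chords.
B has 30 beats and chords last 6 each, so 5 chords.
C has 132 beats and chords last 4 each, so 33 chords.
D has 120 beats and chords last 5 each, so 24 chords.
Total: 5 + 5 + 33 + 24 = 67.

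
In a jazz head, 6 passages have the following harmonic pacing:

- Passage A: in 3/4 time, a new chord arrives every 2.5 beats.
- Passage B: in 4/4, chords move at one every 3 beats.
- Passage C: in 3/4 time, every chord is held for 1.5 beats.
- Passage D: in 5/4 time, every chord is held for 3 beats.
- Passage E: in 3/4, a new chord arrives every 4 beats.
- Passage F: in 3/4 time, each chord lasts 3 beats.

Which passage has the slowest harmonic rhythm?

A: 3/2.5 = 1.2 chords/bar.
B: 4/3 = 4/3 chords/bar.
C: 3/1.5 = 2 chords/bar.
D: 5/3 = 5/3 chords/bar.
E: 3/4 = 0.75 chords/bar.
F: 3/3 = 1 chord/bar.
Slowest is E at 0.75 chords/bar.

Passage E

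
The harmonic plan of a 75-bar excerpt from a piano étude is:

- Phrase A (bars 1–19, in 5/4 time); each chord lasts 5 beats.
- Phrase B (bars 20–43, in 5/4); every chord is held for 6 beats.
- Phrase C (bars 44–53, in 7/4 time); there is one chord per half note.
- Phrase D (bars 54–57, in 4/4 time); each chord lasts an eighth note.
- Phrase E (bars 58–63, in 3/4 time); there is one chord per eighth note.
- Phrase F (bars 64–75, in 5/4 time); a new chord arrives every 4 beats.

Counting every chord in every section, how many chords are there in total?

157 chords

A: 19 bars × 5 beats = 95 beats; 5 beats/chord → 19 chords.
B: 24 bars × 5 beats = 120 beats; 6 beats/chord → 20 chords.
C: 10 bars × 7 beats = 70 beats; 2 beats/chord → 35 chords.
D: 4 bars × 4 beats = 16 beats; 0.5 beats/chord → 32 chords.
E: 6 bars × 3 beats = 18 beats; 0.5 beats/chord → 36 chords.
F: 12 bars × 5 beats = 60 beats; 4 beats/chord → 15 chords.
Total: 19 + 20 + 35 + 32 + 36 + 15 = 157.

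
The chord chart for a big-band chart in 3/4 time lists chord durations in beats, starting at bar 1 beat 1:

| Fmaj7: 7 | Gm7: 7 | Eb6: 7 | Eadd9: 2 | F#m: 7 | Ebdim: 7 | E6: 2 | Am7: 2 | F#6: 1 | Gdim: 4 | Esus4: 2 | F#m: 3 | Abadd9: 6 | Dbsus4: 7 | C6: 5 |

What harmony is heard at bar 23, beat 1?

Beat 1 of bar 23 is beat (23−1)×3 + 1 = 67 overall.
Running totals: Fmaj7 ends at 7, Gm7 ends at 14, Eb6 ends at 21, Eadd9 ends at 23, F#m ends at 30, Ebdim ends at 37, E6 ends at 39, Am7 ends at 41, F#6 ends at 42, Gdim ends at 46, Esus4 ends at 48, F#m ends at 51, Abadd9 ends at 57, Dbsus4 ends at 64, C6 ends at 69.
Beat 67 falls within C6.

C6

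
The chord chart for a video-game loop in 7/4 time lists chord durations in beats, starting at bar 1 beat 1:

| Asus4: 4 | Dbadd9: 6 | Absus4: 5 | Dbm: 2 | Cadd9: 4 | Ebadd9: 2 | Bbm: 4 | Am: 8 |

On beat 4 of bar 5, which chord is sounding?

Beat 4 of bar 5 is beat (5−1)×7 + 4 = 32 overall.
Running totals: Asus4 ends at 4, Dbadd9 ends at 10, Absus4 ends at 15, Dbm ends at 17, Cadd9 ends at 21, Ebadd9 ends at 23, Bbm ends at 27, Am ends at 35.
Beat 32 falls within Am.

Am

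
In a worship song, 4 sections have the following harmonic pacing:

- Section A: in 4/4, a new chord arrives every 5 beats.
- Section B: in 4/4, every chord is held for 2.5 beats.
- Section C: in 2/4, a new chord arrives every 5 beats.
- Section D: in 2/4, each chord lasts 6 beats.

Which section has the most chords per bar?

Section B

A: each chord is 5 beats in 4/4, so 0.8 per bar.
B: each chord is 2.5 beats in 4/4, so 1.6 per bar.
C: each chord is 5 beats in 2/4, so 0.4 per bar.
D: each chord is 6 beats in 2/4, so 1/3 per bar.
Fastest is B at 1.6 chords/bar.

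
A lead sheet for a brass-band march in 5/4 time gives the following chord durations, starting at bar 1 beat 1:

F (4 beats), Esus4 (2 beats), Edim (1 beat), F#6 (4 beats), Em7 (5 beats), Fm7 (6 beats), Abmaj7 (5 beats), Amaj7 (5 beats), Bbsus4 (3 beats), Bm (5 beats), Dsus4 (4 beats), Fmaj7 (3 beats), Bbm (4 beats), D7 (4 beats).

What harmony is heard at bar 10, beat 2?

Beat 2 of bar 10 is beat (10−1)×5 + 2 = 47 overall.
Running totals: F ends at 4, Esus4 ends at 6, Edim ends at 7, F#6 ends at 11, Em7 ends at 16, Fm7 ends at 22, Abmaj7 ends at 27, Amaj7 ends at 32, Bbsus4 ends at 35, Bm ends at 40, Dsus4 ends at 44, Fmaj7 ends at 47.
Beat 47 falls within Fmaj7.

Fmaj7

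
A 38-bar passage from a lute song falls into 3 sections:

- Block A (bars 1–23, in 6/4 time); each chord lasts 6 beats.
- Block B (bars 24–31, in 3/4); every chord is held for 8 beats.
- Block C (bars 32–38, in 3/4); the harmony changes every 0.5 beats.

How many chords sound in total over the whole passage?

68 chords

A: 23·6 = 138 beats, 138/6 = 23 chords.
B: 8·3 = 24 beats, 24/8 = 3 chords.
C: 7·3 = 21 beats, 21/0.5 = 42 chords.
Total: 23 + 3 + 42 = 68.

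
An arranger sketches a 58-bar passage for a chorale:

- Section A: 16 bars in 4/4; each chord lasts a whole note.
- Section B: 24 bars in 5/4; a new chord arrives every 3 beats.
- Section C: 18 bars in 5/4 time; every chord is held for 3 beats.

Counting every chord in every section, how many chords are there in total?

A has 64 beats and chords last 4 each, so 16 chords.
B has 120 beats and chords last 3 each, so 40 chords.
C has 90 beats and chords last 3 each, so 30 chords.
Total: 16 + 40 + 30 = 86.

86 chords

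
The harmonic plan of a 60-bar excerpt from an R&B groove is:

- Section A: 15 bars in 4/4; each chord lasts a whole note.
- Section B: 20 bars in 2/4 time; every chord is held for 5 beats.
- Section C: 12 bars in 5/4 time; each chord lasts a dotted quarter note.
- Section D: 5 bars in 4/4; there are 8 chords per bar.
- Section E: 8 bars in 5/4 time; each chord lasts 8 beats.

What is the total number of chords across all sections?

108 chords

A: 15·4 = 60 beats, 60/4 = 15 chords.
B: 20·2 = 40 beats, 40/5 = 8 chords.
C: 12·5 = 60 beats, 60/1.5 = 40 chords.
D: 5·4 = 20 beats, 20/0.5 = 40 chords.
E: 8·5 = 40 beats, 40/8 = 5 chords.
Total: 15 + 8 + 40 + 40 + 5 = 108.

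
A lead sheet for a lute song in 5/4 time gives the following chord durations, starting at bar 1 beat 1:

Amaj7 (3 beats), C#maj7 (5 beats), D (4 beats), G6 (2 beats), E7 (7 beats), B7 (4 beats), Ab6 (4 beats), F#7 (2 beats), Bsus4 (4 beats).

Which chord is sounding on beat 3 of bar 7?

Beat 3 of bar 7 is beat (7−1)×5 + 3 = 33 overall.
Running totals: Amaj7 ends at 3, C#maj7 ends at 8, D ends at 12, G6 ends at 14, E7 ends at 21, B7 ends at 25, Ab6 ends at 29, F#7 ends at 31, Bsus4 ends at 35.
Beat 33 falls within Bsus4.

Bsus4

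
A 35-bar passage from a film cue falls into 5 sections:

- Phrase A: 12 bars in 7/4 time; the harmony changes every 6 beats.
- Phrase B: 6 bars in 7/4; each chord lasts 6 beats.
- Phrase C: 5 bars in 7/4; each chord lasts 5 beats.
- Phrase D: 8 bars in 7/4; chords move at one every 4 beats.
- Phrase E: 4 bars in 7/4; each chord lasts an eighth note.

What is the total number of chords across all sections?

98 chords

A has 84 beats and chords last 6 each, so 14 chords.
B has 42 beats and chords last 6 each, so 7 chords.
C has 35 beats and chords last 5 each, so 7 chords.
D has 56 beats and chords last 4 each, so 14 chords.
E has 28 beats and chords last 0.5 each, so 56 chords.
Total: 14 + 7 + 7 + 14 + 56 = 98.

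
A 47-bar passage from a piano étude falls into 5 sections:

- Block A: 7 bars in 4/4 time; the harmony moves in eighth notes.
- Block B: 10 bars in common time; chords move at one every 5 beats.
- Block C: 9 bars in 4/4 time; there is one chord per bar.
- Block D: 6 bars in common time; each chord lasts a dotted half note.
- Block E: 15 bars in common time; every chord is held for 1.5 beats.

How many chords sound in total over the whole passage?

121 chords

A: 7 bars × 4 beats = 28 beats; 0.5 beats/chord → 56 chords.
B: 10 bars × 4 beats = 40 beats; 5 beats/chord → 8 chords.
C: 9 bars × 4 beats = 36 beats; 4 beats/chord → 9 chords.
D: 6 bars × 4 beats = 24 beats; 3 beats/chord → 8 chords.
E: 15 bars × 4 beats = 60 beats; 1.5 beats/chord → 40 chords.
Total: 56 + 8 + 9 + 8 + 40 = 121.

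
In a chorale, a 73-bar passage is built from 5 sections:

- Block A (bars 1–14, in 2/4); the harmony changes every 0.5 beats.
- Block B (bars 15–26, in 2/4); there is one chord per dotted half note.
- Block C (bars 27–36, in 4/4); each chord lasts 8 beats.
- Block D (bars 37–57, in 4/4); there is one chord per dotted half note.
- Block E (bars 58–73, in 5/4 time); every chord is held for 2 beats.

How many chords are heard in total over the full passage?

A: 14·2 = 28 beats, 28/0.5 = 56 chords.
B: 12·2 = 24 beats, 24/3 = 8 chords.
C: 10·4 = 40 beats, 40/8 = 5 chords.
D: 21·4 = 84 beats, 84/3 = 28 chords.
E: 16·5 = 80 beats, 80/2 = 40 chords.
Total: 56 + 8 + 5 + 28 + 40 = 137.

137 chords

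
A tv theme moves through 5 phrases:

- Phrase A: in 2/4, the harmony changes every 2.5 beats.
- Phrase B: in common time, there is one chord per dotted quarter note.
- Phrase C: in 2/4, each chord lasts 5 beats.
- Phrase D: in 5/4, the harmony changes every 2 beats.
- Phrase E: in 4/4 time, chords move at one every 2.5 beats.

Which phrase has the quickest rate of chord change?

Phrase B

A: 2/2.5 = 0.8 chords/bar.
B: 4/1.5 = 8/3 chords/bar.
C: 2/5 = 0.4 chords/bar.
D: 5/2 = 2.5 chords/bar.
E: 4/2.5 = 1.6 chords/bar.
Fastest is B at 8/3 chords/bar.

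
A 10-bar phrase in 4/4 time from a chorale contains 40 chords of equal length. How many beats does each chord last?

10 bars × 4 beats/bar = 40 beats total.
40 beats ÷ 40 chords = 1 beats per chord.
(That is a quarter note.)

1 beat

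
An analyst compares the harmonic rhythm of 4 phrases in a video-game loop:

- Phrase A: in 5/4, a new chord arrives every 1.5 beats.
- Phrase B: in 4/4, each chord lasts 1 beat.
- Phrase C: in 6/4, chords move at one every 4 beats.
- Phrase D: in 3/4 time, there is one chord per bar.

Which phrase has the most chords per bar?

A: 5 beats/bar ÷ 1.5 beats/chord = 10/3 chords/bar.
B: 4 beats/bar ÷ 1 beat/chord = 4 chords/bar.
C: 6 beats/bar ÷ 4 beats/chord = 1.5 chords/bar.
D: 3 beats/bar ÷ 3 beats/chord = 1 chord/bar.
Fastest is B at 4 chords/bar.

Phrase B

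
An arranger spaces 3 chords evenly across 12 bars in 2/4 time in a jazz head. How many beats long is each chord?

8 beats

12 bars × 2 beats/bar = 24 beats total.
24 beats ÷ 3 chords = 8 beats per chord.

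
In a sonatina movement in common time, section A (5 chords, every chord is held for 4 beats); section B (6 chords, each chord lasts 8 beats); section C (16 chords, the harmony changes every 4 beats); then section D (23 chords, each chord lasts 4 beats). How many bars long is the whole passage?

A: 5 × 4 = 20 beats = 5 bars.
B: 6 × 8 = 48 beats = 12 bars.
C: 16 × 4 = 64 beats = 16 bars.
D: 23 × 4 = 92 beats = 23 bars.
Total: 5 + 12 + 16 + 23 = 56 bars.

56 bars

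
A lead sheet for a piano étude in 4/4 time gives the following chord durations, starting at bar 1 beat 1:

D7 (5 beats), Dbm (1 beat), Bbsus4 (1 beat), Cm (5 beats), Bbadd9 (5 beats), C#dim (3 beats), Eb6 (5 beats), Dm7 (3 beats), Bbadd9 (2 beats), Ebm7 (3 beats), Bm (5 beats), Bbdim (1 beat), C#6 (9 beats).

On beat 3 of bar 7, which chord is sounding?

Beat 3 of bar 7 is beat (7−1)×4 + 3 = 27 overall.
Running totals: D7 ends at 5, Dbm ends at 6, Bbsus4 ends at 7, Cm ends at 12, Bbadd9 ends at 17, C#dim ends at 20, Eb6 ends at 25, Dm7 ends at 28.
Beat 27 falls within Dm7.

Dm7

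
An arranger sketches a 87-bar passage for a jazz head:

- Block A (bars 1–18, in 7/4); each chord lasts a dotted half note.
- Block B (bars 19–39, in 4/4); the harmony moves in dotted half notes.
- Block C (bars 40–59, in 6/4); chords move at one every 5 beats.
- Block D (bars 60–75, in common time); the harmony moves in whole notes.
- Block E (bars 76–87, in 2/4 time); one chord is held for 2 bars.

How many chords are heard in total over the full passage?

116 chords

A: 18 bars × 7 beats = 126 beats; 3 beats/chord → 42 chords.
B: 21 bars × 4 beats = 84 beats; 3 beats/chord → 28 chords.
C: 20 bars × 6 beats = 120 beats; 5 beats/chord → 24 chords.
D: 16 bars × 4 beats = 64 beats; 4 beats/chord → 16 chords.
E: 12 bars × 2 beats = 24 beats; 4 beats/chord → 6 chords.
Total: 42 + 28 + 24 + 16 + 6 = 116.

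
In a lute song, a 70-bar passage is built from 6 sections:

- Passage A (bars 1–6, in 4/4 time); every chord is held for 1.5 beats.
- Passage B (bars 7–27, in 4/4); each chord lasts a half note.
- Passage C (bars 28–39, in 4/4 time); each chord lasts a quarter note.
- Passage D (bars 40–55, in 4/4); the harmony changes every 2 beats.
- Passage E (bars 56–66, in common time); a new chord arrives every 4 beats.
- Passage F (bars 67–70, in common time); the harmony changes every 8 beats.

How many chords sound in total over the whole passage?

151 chords

A: 6 bars × 4 beats = 24 beats; 1.5 beats/chord → 16 chords.
B: 21 bars × 4 beats = 84 beats; 2 beats/chord → 42 chords.
C: 12 bars × 4 beats = 48 beats; 1 beat/chord → 48 chords.
D: 16 bars × 4 beats = 64 beats; 2 beats/chord → 32 chords.
E: 11 bars × 4 beats = 44 beats; 4 beats/chord → 11 chords.
F: 4 bars × 4 beats = 16 beats; 8 beats/chord → 2 chords.
Total: 16 + 42 + 48 + 32 + 11 + 2 = 151.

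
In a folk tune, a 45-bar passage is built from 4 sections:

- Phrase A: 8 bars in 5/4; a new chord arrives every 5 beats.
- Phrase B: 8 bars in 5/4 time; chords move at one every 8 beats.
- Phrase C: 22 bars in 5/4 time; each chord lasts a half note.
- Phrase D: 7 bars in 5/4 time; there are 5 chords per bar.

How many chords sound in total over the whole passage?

A has 40 beats and chords last 5 each, so 8 chords.
B has 40 beats and chords last 8 each, so 5 chords.
C has 110 beats and chords last 2 each, so 55 chords.
D has 35 beats and chords last 1 each, so 35 chords.
Total: 8 + 5 + 55 + 35 = 103.

103 chords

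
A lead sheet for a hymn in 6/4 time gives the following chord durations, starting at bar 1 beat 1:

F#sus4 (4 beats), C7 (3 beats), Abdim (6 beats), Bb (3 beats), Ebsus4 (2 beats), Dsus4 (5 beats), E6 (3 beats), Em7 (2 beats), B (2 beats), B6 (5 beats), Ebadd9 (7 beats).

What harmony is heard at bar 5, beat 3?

Em7

Beat 3 of bar 5 is beat (5−1)×6 + 3 = 27 overall.
Running totals: F#sus4 ends at 4, C7 ends at 7, Abdim ends at 13, Bb ends at 16, Ebsus4 ends at 18, Dsus4 ends at 23, E6 ends at 26, Em7 ends at 28.
Beat 27 falls within Em7.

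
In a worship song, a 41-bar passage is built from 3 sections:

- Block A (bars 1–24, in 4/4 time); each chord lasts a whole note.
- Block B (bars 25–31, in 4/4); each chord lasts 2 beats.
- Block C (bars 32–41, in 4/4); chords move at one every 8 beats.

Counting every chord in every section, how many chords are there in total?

43 chords

A: 24 bars × 4 beats = 96 beats; 4 beats/chord → 24 chords.
B: 7 bars × 4 beats = 28 beats; 2 beats/chord → 14 chords.
C: 10 bars × 4 beats = 40 beats; 8 beats/chord → 5 chords.
Total: 24 + 14 + 5 = 43.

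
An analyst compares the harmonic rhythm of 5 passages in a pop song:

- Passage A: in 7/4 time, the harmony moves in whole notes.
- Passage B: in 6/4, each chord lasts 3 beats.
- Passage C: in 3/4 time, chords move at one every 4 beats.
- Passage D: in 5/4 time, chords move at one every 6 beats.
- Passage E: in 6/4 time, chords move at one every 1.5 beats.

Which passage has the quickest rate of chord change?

Passage E

A: each chord is 4 beats in 7/4, so 1.75 per bar.
B: each chord is 3 beats in 6/4, so 2 per bar.
C: each chord is 4 beats in 3/4, so 0.75 per bar.
D: each chord is 6 beats in 5/4, so 5/6 per bar.
E: each chord is 1.5 beats in 6/4, so 4 per bar.
Fastest is E at 4 chords/bar.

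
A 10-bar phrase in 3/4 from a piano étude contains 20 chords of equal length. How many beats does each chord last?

10 bars × 3 beats/bar = 30 beats total.
30 beats ÷ 20 chords = 1.5 beats per chord.
(That is a dotted quarter note.)

1.5 beats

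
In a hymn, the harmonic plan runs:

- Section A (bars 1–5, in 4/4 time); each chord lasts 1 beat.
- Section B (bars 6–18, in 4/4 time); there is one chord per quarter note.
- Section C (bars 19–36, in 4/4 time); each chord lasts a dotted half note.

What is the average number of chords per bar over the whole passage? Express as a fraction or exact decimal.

A: 5 bars of 4 beats is 20 beats; at 1 beat each that's 20 chords.
B: 13 bars of 4 beats is 52 beats; at 1 beat each that's 52 chords.
C: 18 bars of 4 beats is 72 beats; at 3 beats each that's 24 chords.
Overall: 96 chords over 36 bars → 96/36 = 8/3 chords per bar.

8/3 chords per bar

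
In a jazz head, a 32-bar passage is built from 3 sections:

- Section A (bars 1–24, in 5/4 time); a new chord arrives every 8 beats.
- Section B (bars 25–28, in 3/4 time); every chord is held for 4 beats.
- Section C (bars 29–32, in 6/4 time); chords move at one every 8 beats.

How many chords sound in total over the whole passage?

A: 24·5 = 120 beats, 120/8 = 15 chords.
B: 4·3 = 12 beats, 12/4 = 3 chords.
C: 4·6 = 24 beats, 24/8 = 3 chords.
Total: 15 + 3 + 3 = 21.

21 chords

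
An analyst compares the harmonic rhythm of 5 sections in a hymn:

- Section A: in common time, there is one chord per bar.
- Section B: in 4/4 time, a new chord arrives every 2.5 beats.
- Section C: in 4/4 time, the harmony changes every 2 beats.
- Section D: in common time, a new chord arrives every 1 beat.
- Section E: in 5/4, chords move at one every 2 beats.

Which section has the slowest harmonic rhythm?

A: 4 beats/bar ÷ 4 beats/chord = 1 chord/bar.
B: 4 beats/bar ÷ 2.5 beats/chord = 1.6 chords/bar.
C: 4 beats/bar ÷ 2 beats/chord = 2 chords/bar.
D: 4 beats/bar ÷ 1 beat/chord = 4 chords/bar.
E: 5 beats/bar ÷ 2 beats/chord = 2.5 chords/bar.
Slowest is A at 1 chords/bar.

Section A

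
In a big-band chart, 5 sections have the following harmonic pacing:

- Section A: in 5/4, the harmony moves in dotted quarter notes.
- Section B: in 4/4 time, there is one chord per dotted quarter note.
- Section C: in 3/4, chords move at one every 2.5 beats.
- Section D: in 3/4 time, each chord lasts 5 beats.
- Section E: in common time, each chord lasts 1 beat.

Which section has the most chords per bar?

A: 5 beats/bar ÷ 1.5 beats/chord = 10/3 chords/bar.
B: 4 beats/bar ÷ 1.5 beats/chord = 8/3 chords/bar.
C: 3 beats/bar ÷ 2.5 beats/chord = 1.2 chords/bar.
D: 3 beats/bar ÷ 5 beats/chord = 0.6 chords/bar.
E: 4 beats/bar ÷ 1 beat/chord = 4 chords/bar.
Fastest is E at 4 chords/bar.

Section E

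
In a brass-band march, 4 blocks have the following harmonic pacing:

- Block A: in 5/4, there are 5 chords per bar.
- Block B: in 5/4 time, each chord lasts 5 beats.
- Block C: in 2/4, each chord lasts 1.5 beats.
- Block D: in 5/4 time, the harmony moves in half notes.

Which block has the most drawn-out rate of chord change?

A: 5/1 = 5 chords/bar.
B: 5/5 = 1 chord/bar.
C: 2/1.5 = 4/3 chords/bar.
D: 5/2 = 2.5 chords/bar.
Slowest is B at 1 chords/bar.

Block B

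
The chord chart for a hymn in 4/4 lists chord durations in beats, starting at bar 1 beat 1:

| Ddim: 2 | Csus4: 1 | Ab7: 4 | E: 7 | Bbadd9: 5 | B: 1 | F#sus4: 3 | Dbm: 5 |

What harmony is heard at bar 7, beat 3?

Dbm

Beat 3 of bar 7 is beat (7−1)×4 + 3 = 27 overall.
Running totals: Ddim ends at 2, Csus4 ends at 3, Ab7 ends at 7, E ends at 14, Bbadd9 ends at 19, B ends at 20, F#sus4 ends at 23, Dbm ends at 28.
Beat 27 falls within Dbm.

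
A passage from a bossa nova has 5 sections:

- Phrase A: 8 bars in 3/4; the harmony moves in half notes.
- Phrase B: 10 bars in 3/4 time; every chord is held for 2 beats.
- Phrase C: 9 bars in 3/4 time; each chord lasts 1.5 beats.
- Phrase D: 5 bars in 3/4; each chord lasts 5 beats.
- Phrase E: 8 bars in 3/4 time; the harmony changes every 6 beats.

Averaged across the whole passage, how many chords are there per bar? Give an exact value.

A: 8 × 3 = 24 beats ÷ 2 = 12 chords.
B: 10 × 3 = 30 beats ÷ 2 = 15 chords.
C: 9 × 3 = 27 beats ÷ 1.5 = 18 chords.
D: 5 × 3 = 15 beats ÷ 5 = 3 chords.
E: 8 × 3 = 24 beats ÷ 6 = 4 chords.
Overall: 52 chords over 40 bars → 52/40 = 1.3 chords per bar.

1.3 chords per bar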